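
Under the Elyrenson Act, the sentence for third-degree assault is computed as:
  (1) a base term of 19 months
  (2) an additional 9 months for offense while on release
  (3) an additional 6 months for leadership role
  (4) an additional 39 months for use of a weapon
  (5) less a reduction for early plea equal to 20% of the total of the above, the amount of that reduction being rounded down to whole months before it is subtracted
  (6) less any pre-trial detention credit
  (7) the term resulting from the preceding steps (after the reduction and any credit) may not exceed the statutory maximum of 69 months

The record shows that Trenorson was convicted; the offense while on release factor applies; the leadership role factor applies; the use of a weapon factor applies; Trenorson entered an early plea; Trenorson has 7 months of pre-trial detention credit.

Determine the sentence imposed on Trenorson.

Offense while on release enhancement: +9 months
Leadership role enhancement: +6 months
Use of a weapon enhancement: +39 months
Adjusted term: 19 months + 9 months + 6 months + 39 months = 73 months
Early plea reduction: 20% of 73 months = 14 months (rounded down)
After reduction: 73 − 14 = 59 months
Less pre-trial detention credit: 59 months − 7 months = 52 months
Cap at 69 months: 52 months is within the cap, no reduction.

52 months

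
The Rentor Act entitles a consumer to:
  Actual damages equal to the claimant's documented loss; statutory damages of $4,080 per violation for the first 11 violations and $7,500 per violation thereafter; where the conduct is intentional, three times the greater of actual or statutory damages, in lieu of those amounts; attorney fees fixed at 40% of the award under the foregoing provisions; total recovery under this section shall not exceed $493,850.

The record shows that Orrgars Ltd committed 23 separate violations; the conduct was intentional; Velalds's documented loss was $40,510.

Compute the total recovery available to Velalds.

First 11 violations: 11 × $4,080 = $44,880
Remaining violations: (23 − 11) × $7,500 = $90,000
Statutory damages: $44,880 + $90,000 = $134,880
Greater of actual damages ($40,510) or statutory damages ($134,880): $134,880
Trebled: 3 × $134,880 = $404,640
Attorney fees: 40% of $404,640 = $161,856
Total before cap: $404,640 + $161,856 = $566,496
Cap at $493,850: $566,496 exceeds the cap → $493,850

Total recovery: $493,850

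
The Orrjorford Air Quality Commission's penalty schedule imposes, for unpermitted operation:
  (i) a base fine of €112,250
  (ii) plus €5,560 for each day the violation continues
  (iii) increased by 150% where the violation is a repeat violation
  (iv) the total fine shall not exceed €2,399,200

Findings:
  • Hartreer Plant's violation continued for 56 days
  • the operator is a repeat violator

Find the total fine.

€1,059,025

Per-day component: 56 × €5,560 = €311,360
Base plus per-day: €112,250 + €311,360 = €423,610
Enhancement: 150% of €423,610 = €635,415
Enhanced fine: €423,610 + €635,415 = €1,059,025
Cap at €2,399,200: €1,059,025 is within the cap, no reduction.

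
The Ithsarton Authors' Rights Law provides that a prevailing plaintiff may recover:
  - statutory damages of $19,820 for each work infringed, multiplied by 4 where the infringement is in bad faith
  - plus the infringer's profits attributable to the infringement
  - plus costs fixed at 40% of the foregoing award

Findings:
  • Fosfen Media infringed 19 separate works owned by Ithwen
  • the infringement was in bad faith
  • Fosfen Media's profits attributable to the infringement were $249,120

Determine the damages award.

Statutory damages: 19 × $19,820 = $376,580
Multiplied by 4: 4 × $376,580 = $1,506,320
Combined award: $1,506,320 + $249,120 = $1,755,440
Costs: 40% of $1,755,440 = $702,176
Award plus costs: $1,755,440 + $702,176 = $2,457,616

$2,457,616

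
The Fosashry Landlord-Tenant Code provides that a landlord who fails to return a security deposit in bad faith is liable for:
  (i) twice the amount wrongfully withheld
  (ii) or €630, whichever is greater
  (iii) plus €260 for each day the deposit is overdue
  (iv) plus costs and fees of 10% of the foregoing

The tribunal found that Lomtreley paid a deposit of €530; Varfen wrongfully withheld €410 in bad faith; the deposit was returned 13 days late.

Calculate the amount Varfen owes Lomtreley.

€4,620

Doubled: 2 × €410 = €820
Minimum €630: €820 meets the minimum, no increase.
Late-return penalty: 13 × €260 = €3,380
Damages plus late penalty: €820 + €3,380 = €4,200
Costs and fees: 10% of €4,200 = €420
Total recovery: €4,200 + €420 = €4,620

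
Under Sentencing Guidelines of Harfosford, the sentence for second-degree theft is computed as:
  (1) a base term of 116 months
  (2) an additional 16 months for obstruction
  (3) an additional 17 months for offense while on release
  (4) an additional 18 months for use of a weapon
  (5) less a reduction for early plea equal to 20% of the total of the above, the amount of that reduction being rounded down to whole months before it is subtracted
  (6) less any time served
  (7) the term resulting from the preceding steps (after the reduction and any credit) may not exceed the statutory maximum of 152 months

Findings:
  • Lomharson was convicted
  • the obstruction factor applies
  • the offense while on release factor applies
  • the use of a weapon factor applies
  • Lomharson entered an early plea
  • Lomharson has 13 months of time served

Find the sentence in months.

121 months

Obstruction enhancement: +16 months
Offense while on release enhancement: +17 months
Use of a weapon enhancement: +18 months
Adjusted term: 116 months + 16 months + 17 months + 18 months = 167 months
Early plea reduction: 20% of 167 months = 33 months (rounded down)
After reduction: 167 − 33 = 134 months
Less time served: 134 months − 13 months = 121 months
Cap at 152 months: 121 months is within the cap, no reduction.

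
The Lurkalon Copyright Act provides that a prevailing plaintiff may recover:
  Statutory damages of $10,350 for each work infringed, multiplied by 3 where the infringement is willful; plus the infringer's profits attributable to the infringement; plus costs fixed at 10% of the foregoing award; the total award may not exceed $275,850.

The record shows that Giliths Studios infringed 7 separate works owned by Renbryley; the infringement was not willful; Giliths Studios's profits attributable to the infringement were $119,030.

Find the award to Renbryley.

Statutory damages: 7 × $10,350 = $72,450
Infringement not willful: no ×3 enhancement.
Combined award: $72,450 + $119,030 = $191,480
Costs: 10% of $191,480 = $19,148
Award plus costs: $191,480 + $19,148 = $210,628
Cap at $275,850: $210,628 is within the cap, no reduction.

$210,628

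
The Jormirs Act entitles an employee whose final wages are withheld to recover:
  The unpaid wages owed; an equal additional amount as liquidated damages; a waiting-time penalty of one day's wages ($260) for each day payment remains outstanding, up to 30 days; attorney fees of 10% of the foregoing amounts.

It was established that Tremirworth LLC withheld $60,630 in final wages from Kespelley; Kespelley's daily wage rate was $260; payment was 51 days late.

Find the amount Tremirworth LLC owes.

Liquidated damages (equal amount): $60,630
Penalty days: min(51, 30) = 30
Waiting-time penalty: 30 × $260 = $7,800
Subtotal: $60,630 + $60,630 + $7,800 = $129,060
Attorney fees: 10% of $129,060 = $12,906
Total award: $129,060 + $12,906 = $141,966

$141,966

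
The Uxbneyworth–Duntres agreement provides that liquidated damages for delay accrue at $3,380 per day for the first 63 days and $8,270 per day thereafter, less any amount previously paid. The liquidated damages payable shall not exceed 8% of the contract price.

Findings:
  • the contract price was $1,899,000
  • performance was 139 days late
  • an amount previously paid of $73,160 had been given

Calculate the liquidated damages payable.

$151,920

First 63 days: 63 × $3,380 = $212,940
Remaining days: (139 − 63) × $8,270 = $628,520
Accrued per-day damages: $212,940 + $628,520 = $841,460
Less amount previously paid: $841,460 − $73,160 = $768,300
Cap: 8% of $1,899,000 = $151,920
Cap at $151,920: $768,300 exceeds the cap → $151,920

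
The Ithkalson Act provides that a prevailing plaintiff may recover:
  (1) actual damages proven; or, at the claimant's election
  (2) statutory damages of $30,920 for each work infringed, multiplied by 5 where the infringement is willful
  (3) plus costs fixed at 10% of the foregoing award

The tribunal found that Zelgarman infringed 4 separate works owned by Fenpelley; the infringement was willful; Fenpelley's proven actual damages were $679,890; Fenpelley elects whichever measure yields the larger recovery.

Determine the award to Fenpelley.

$747,879

Statutory damages: 4 × $30,920 = $123,680
Multiplied by 5: 5 × $123,680 = $618,400
Greater of actual damages ($679,890) or enhanced statutory damages ($618,400): $679,890
Costs: 10% of $679,890 = $67,989
Award plus costs: $679,890 + $67,989 = $747,879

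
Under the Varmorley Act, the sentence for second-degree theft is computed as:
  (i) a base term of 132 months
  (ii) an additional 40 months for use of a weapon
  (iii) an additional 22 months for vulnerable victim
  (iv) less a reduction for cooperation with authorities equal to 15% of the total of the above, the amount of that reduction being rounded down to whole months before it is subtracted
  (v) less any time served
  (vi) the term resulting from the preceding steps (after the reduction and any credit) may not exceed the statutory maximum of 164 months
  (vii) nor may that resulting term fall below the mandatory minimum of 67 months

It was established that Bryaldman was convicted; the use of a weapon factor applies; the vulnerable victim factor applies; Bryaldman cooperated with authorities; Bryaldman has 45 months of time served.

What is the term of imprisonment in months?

Use of a weapon enhancement: +40 months
Vulnerable victim enhancement: +22 months
Adjusted term: 132 months + 40 months + 22 months = 194 months
Cooperation with authorities reduction: 15% of 194 months = 29 months (rounded down)
After reduction: 194 − 29 = 165 months
Less time served: 165 months − 45 months = 120 months
Cap at 164 months: 120 months is within the cap, no reduction.
Minimum 67 months: 120 months meets the minimum, no increase.

120 months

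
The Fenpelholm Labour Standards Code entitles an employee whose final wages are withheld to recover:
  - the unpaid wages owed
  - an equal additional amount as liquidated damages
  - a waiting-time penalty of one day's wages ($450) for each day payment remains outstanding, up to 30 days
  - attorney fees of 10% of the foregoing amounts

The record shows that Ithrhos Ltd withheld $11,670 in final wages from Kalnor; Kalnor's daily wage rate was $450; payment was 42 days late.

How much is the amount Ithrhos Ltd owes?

Liquidated damages (equal amount): $11,670
Penalty days: min(42, 30) = 30
Waiting-time penalty: 30 × $450 = $13,500
Subtotal: $11,670 + $11,670 + $13,500 = $36,840
Attorney fees: 10% of $36,840 = $3,684
Total award: $36,840 + $3,684 = $40,524

$40,524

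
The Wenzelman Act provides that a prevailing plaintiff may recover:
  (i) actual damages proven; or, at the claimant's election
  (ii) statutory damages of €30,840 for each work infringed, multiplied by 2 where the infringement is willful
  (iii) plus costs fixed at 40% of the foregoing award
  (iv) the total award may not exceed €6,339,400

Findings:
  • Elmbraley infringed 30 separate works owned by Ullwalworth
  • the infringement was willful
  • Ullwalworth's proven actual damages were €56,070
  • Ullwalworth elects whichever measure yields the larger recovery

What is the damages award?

€2,590,560

Statutory damages: 30 × €30,840 = €925,200
Doubled: 2 × €925,200 = €1,850,400
Greater of actual damages (€56,070) or enhanced statutory damages (€1,850,400): €1,850,400
Costs: 40% of €1,850,400 = €740,160
Award plus costs: €1,850,400 + €740,160 = €2,590,560
Cap at €6,339,400: €2,590,560 is within the cap, no reduction.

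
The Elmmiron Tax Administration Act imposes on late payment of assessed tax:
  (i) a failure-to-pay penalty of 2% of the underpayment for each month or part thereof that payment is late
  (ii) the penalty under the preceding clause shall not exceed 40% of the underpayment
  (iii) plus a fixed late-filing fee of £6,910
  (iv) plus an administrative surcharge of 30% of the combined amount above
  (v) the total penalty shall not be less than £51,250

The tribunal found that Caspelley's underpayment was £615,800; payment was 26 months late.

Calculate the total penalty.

Accrued rate: 2% × 26 = 52%, capped at 40% → 40%
Failure-to-pay penalty: 40% of £615,800 = £246,320
Penalty before surcharge: £246,320 + £6,910 = £253,230
Administrative surcharge: 30% of £253,230 = £75,969
Total penalty: £253,230 + £75,969 = £329,199
Minimum £51,250: £329,199 meets the minimum, no increase.

£329,199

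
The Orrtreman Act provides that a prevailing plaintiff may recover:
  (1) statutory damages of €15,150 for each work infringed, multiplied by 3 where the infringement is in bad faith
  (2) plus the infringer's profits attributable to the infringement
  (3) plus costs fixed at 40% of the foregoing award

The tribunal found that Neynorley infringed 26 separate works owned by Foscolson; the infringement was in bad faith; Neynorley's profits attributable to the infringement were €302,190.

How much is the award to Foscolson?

Statutory damages: 26 × €15,150 = €393,900
Trebled: 3 × €393,900 = €1,181,700
Combined award: €1,181,700 + €302,190 = €1,483,890
Costs: 40% of €1,483,890 = €593,556
Award plus costs: €1,483,890 + €593,556 = €2,077,446

€2,077,446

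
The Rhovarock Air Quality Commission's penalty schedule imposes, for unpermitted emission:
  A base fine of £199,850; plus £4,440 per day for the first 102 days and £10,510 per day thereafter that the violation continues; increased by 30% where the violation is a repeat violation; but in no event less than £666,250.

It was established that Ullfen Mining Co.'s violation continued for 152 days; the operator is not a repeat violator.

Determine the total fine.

Civil penalty: £1,178,230

First 102 days: 102 × £4,440 = £452,880
Remaining days: (152 − 102) × £10,510 = £525,500
Per-day component: £452,880 + £525,500 = £978,380
Base plus per-day: £199,850 + £978,380 = £1,178,230
The operator is not a repeat violator: no 30% increase.
Minimum £666,250: £1,178,230 meets the minimum, no increase.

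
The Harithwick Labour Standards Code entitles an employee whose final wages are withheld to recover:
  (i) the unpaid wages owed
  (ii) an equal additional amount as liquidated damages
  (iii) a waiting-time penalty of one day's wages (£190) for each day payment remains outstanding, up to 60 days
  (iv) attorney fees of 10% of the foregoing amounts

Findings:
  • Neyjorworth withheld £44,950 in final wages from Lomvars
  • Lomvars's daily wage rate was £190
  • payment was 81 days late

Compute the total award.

Liquidated damages (equal amount): £44,950
Penalty days: min(81, 60) = 60
Waiting-time penalty: 60 × £190 = £11,400
Subtotal: £44,950 + £44,950 + £11,400 = £101,300
Attorney fees: 10% of £101,300 = £10,130
Total award: £101,300 + £10,130 = £111,430

Total award: £111,430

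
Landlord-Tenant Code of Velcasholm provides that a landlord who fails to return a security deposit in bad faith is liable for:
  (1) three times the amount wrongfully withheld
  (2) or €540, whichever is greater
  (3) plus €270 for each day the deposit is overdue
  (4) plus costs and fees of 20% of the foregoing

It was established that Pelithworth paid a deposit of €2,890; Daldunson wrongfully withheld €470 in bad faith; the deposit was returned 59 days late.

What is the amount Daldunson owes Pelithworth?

Trebled: 3 × €470 = €1,410
Minimum €540: €1,410 meets the minimum, no increase.
Late-return penalty: 59 × €270 = €15,930
Damages plus late penalty: €1,410 + €15,930 = €17,340
Costs and fees: 20% of €17,340 = €3,468
Total recovery: €17,340 + €3,468 = €20,808

€20,808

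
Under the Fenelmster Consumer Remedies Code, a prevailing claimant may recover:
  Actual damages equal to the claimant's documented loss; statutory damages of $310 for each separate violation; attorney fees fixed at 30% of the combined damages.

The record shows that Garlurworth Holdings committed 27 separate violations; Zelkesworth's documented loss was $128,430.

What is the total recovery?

Statutory damages: 27 × $310 = $8,370
Combined damages: $128,430 + $8,370 = $136,800
Attorney fees: 30% of $136,800 = $41,040
Total recovery: $136,800 + $41,040 = $177,840

$177,840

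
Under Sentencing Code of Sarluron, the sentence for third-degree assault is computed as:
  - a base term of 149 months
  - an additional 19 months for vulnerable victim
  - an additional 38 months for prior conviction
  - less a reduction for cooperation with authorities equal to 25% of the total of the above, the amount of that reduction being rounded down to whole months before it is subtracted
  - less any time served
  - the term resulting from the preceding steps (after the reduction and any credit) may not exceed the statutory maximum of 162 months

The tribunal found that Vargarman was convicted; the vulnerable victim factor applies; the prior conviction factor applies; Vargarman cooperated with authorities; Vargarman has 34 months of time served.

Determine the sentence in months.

Vulnerable victim enhancement: +19 months
Prior conviction enhancement: +38 months
Adjusted term: 149 months + 19 months + 38 months = 206 months
Cooperation with authorities reduction: 25% of 206 months = 51 months (rounded down)
After reduction: 206 − 51 = 155 months
Less time served: 155 months − 34 months = 121 months
Cap at 162 months: 121 months is within the cap, no reduction.

121 months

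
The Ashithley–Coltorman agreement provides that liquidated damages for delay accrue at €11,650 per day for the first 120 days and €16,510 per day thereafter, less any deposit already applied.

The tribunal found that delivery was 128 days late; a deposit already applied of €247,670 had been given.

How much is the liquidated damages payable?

€1,282,410

First 120 days: 120 × €11,650 = €1,398,000
Remaining days: (128 − 120) × €16,510 = €132,080
Accrued per-day damages: €1,398,000 + €132,080 = €1,530,080
Less deposit already applied: €1,530,080 − €247,670 = €1,282,410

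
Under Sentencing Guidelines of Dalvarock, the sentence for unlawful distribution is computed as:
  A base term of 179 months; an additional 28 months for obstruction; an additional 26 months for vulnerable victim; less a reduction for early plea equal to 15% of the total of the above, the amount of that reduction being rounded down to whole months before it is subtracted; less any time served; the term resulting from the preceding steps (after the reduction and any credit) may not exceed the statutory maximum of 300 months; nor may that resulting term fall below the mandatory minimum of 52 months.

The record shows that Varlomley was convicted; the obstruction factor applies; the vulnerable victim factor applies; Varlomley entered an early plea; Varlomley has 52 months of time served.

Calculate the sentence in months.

Sentence: 147 months

Obstruction enhancement: +28 months
Vulnerable victim enhancement: +26 months
Adjusted term: 179 months + 28 months + 26 months = 233 months
Early plea reduction: 15% of 233 months = 34 months (rounded down)
After reduction: 233 − 34 = 199 months
Less time served: 199 months − 52 months = 147 months
Cap at 300 months: 147 months is within the cap, no reduction.
Minimum 52 months: 147 months meets the minimum, no increase.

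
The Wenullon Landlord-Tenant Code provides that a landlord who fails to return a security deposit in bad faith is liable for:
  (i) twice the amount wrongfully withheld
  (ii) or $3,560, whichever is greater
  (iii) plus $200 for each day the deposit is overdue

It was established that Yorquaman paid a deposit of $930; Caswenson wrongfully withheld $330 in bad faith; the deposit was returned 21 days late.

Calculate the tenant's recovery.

Doubled: 2 × $330 = $660
Minimum $3,560: $660 is below the minimum → $3,560
Late-return penalty: 21 × $200 = $4,200
Damages plus late penalty: $3,560 + $4,200 = $7,760

$7,760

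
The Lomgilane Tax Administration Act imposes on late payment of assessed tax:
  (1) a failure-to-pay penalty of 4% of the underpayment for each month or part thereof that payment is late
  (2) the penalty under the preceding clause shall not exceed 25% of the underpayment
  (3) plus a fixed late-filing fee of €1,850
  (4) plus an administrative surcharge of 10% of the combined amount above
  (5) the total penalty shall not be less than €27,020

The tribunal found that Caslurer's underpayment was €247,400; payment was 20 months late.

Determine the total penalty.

Accrued rate: 4% × 20 = 80%, capped at 25% → 25%
Failure-to-pay penalty: 25% of €247,400 = €61,850
Penalty before surcharge: €61,850 + €1,850 = €63,700
Administrative surcharge: 10% of €63,700 = €6,370
Total penalty: €63,700 + €6,370 = €70,070
Minimum €27,020: €70,070 meets the minimum, no increase.

Penalty: €70,070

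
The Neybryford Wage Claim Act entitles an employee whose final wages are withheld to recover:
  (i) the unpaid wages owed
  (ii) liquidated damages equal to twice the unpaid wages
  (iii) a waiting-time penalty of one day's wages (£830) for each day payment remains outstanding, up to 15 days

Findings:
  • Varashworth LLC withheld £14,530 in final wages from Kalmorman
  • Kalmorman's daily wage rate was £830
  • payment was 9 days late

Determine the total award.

Doubled: 2 × £14,530 = £29,060
Penalty days: min(9, 15) = 9
Waiting-time penalty: 9 × £830 = £7,470
Total award: £14,530 + £29,060 + £7,470 = £51,060

£51,060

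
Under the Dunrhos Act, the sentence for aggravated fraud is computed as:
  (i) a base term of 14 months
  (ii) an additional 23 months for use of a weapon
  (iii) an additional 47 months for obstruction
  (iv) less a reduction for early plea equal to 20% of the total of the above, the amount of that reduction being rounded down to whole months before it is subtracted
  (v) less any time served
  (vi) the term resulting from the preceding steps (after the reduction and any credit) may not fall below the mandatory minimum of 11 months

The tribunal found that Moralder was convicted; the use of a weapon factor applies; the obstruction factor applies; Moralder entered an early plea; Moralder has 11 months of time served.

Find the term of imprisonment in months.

57 months

Use of a weapon enhancement: +23 months
Obstruction enhancement: +47 months
Adjusted term: 14 months + 23 months + 47 months = 84 months
Early plea reduction: 20% of 84 months = 16 months (rounded down)
After reduction: 84 − 16 = 68 months
Less time served: 68 months − 11 months = 57 months
Minimum 11 months: 57 months meets the minimum, no increase.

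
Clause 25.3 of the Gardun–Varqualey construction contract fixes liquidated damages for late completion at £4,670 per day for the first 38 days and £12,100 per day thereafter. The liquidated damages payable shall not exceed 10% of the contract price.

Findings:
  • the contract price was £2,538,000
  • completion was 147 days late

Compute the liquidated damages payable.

First 38 days: 38 × £4,670 = £177,460
Remaining days: (147 − 38) × £12,100 = £1,318,900
Accrued per-day damages: £177,460 + £1,318,900 = £1,496,360
Cap: 10% of £2,538,000 = £253,800
Cap at £253,800: £1,496,360 exceeds the cap → £253,800

£253,800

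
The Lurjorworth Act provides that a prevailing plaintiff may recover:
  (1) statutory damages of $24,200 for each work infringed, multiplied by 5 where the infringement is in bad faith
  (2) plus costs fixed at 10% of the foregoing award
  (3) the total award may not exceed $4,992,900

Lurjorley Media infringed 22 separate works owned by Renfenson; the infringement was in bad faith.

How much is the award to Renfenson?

Statutory damages: 22 × $24,200 = $532,400
Multiplied by 5: 5 × $532,400 = $2,662,000
Costs: 10% of $2,662,000 = $266,200
Award plus costs: $2,662,000 + $266,200 = $2,928,200
Cap at $4,992,900: $2,928,200 is within the cap, no reduction.

$2,928,200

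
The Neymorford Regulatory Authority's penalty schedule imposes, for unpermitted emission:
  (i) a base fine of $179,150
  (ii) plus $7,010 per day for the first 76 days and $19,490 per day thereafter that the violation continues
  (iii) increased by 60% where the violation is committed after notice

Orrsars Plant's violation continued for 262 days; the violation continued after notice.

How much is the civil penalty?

$6,939,280

First 76 days: 76 × $7,010 = $532,760
Remaining days: (262 − 76) × $19,490 = $3,625,140
Per-day component: $532,760 + $3,625,140 = $4,157,900
Base plus per-day: $179,150 + $4,157,900 = $4,337,050
Enhancement: 60% of $4,337,050 = $2,602,230
Enhanced fine: $4,337,050 + $2,602,230 = $6,939,280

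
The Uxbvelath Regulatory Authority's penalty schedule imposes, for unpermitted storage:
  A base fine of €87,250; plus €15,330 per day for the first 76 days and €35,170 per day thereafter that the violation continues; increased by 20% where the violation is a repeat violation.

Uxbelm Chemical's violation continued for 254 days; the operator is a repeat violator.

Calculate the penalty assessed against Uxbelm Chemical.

First 76 days: 76 × €15,330 = €1,165,080
Remaining days: (254 − 76) × €35,170 = €6,260,260
Per-day component: €1,165,080 + €6,260,260 = €7,425,340
Base plus per-day: €87,250 + €7,425,340 = €7,512,590
Enhancement: 20% of €7,512,590 = €1,502,518
Enhanced fine: €7,512,590 + €1,502,518 = €9,015,108

€9,015,108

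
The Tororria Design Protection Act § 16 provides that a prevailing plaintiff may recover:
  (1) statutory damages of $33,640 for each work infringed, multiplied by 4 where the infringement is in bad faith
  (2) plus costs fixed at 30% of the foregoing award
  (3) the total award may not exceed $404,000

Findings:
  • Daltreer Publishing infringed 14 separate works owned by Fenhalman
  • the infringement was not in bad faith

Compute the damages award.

Statutory damages: 14 × $33,640 = $470,960
Infringement not in bad faith: no ×4 enhancement.
Costs: 30% of $470,960 = $141,288
Award plus costs: $470,960 + $141,288 = $612,248
Cap at $404,000: $612,248 exceeds the cap → $404,000

$404,000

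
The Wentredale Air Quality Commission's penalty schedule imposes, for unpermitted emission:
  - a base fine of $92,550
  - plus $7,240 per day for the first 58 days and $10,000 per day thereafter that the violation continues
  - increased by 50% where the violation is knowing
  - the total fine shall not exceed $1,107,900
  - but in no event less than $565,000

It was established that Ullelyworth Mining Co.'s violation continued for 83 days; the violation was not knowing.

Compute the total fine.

First 58 days: 58 × $7,240 = $419,920
Remaining days: (83 − 58) × $10,000 = $250,000
Per-day component: $419,920 + $250,000 = $669,920
Base plus per-day: $92,550 + $669,920 = $762,470
The violation was not knowing: no 50% increase.
Cap at $1,107,900: $762,470 is within the cap, no reduction.
Minimum $565,000: $762,470 meets the minimum, no increase.

$762,470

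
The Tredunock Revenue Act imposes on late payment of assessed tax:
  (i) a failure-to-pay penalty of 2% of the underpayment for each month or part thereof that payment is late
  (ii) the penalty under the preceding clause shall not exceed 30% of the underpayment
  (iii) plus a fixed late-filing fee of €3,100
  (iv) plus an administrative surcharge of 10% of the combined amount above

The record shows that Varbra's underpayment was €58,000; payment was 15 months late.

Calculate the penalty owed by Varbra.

€22,550

Accrued rate: 2% × 15 = 30%, capped at 30% → 30%
Failure-to-pay penalty: 30% of €58,000 = €17,400
Penalty before surcharge: €17,400 + €3,100 = €20,500
Administrative surcharge: 10% of €20,500 = €2,050
Total penalty: €20,500 + €2,050 = €22,550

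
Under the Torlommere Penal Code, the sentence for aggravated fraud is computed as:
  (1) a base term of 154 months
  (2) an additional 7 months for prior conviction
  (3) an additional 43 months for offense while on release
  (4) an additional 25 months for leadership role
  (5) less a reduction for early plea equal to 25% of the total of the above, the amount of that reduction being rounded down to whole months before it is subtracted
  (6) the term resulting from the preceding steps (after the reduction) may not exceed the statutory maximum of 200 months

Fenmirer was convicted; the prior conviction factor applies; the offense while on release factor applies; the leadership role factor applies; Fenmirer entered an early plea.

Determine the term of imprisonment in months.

Prior conviction enhancement: +7 months
Offense while on release enhancement: +43 months
Leadership role enhancement: +25 months
Adjusted term: 154 months + 7 months + 43 months + 25 months = 229 months
Early plea reduction: 25% of 229 months = 57 months (rounded down)
After reduction: 229 − 57 = 172 months
Cap at 200 months: 172 months is within the cap, no reduction.

172 months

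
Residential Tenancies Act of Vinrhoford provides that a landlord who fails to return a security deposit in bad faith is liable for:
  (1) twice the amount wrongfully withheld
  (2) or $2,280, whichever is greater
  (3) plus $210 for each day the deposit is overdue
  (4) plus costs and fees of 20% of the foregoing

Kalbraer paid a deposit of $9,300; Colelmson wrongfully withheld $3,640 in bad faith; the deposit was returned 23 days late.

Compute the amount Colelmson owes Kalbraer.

Doubled: 2 × $3,640 = $7,280
Minimum $2,280: $7,280 meets the minimum, no increase.
Late-return penalty: 23 × $210 = $4,830
Damages plus late penalty: $7,280 + $4,830 = $12,110
Costs and fees: 20% of $12,110 = $2,422
Total recovery: $12,110 + $2,422 = $14,532

$14,532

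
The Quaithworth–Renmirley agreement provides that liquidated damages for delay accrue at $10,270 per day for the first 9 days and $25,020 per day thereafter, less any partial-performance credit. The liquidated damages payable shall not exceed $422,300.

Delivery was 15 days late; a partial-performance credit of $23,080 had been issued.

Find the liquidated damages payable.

$219,470

First 9 days: 9 × $10,270 = $92,430
Remaining days: (15 − 9) × $25,020 = $150,120
Accrued per-day damages: $92,430 + $150,120 = $242,550
Less partial-performance credit: $242,550 − $23,080 = $219,470
Cap at $422,300: $219,470 is within the cap, no reduction.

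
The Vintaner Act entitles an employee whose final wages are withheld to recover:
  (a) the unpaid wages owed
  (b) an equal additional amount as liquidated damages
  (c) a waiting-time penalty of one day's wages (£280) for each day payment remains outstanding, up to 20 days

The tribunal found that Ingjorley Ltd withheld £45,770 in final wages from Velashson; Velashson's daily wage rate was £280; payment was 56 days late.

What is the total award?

£97,140

Liquidated damages (equal amount): £45,770
Penalty days: min(56, 20) = 20
Waiting-time penalty: 20 × £280 = £5,600
Total award: £45,770 + £45,770 + £5,600 = £97,140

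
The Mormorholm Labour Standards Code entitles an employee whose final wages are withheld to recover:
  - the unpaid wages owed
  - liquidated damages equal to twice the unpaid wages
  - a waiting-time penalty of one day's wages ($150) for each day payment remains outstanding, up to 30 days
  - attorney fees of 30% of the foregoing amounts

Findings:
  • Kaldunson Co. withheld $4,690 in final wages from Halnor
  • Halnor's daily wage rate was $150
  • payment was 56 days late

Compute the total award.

Doubled: 2 × $4,690 = $9,380
Penalty days: min(56, 30) = 30
Waiting-time penalty: 30 × $150 = $4,500
Subtotal: $4,690 + $9,380 + $4,500 = $18,570
Attorney fees: 30% of $18,570 = $5,571
Total award: $18,570 + $5,571 = $24,141

Total award: $24,141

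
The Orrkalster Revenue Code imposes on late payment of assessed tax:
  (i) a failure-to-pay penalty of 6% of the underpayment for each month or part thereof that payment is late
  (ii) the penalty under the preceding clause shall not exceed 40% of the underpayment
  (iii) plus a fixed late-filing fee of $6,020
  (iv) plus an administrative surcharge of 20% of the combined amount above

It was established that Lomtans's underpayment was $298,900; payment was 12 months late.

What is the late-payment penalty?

$150,696

Accrued rate: 6% × 12 = 72%, capped at 40% → 40%
Failure-to-pay penalty: 40% of $298,900 = $119,560
Penalty before surcharge: $119,560 + $6,020 = $125,580
Administrative surcharge: 20% of $125,580 = $25,116
Total penalty: $125,580 + $25,116 = $150,696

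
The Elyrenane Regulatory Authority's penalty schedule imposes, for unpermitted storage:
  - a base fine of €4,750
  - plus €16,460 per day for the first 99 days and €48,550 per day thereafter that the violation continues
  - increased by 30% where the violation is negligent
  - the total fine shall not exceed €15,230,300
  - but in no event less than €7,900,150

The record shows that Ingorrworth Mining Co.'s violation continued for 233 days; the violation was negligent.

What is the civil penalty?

€10,581,987

First 99 days: 99 × €16,460 = €1,629,540
Remaining days: (233 − 99) × €48,550 = €6,505,700
Per-day component: €1,629,540 + €6,505,700 = €8,135,240
Base plus per-day: €4,750 + €8,135,240 = €8,139,990
Enhancement: 30% of €8,139,990 = €2,441,997
Enhanced fine: €8,139,990 + €2,441,997 = €10,581,987
Cap at €15,230,300: €10,581,987 is within the cap, no reduction.
Minimum €7,900,150: €10,581,987 meets the minimum, no increase.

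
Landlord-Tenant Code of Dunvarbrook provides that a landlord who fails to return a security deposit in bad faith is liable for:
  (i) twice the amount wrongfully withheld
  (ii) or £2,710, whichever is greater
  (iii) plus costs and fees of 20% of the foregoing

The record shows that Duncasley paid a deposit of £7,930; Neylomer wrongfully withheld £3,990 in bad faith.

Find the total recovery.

Doubled: 2 × £3,990 = £7,980
Minimum £2,710: £7,980 meets the minimum, no increase.
Costs and fees: 20% of £7,980 = £1,596
Total recovery: £7,980 + £1,596 = £9,576

£9,576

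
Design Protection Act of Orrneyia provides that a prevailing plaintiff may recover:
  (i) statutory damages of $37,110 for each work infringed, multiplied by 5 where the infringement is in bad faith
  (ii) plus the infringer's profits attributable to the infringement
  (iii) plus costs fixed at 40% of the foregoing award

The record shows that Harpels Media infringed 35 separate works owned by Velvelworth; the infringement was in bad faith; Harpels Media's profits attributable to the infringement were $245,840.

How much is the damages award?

Statutory damages: 35 × $37,110 = $1,298,850
Multiplied by 5: 5 × $1,298,850 = $6,494,250
Combined award: $6,494,250 + $245,840 = $6,740,090
Costs: 40% of $6,740,090 = $2,696,036
Award plus costs: $6,740,090 + $2,696,036 = $9,436,126

$9,436,126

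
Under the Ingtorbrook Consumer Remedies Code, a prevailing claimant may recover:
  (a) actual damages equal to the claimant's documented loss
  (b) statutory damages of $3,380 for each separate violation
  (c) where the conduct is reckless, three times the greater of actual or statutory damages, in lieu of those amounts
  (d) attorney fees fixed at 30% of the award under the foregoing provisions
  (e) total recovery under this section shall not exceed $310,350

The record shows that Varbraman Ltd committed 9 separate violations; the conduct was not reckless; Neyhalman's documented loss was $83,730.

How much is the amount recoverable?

Statutory damages: 9 × $3,380 = $30,420
Conduct not reckless: the in-lieu enhancement does not apply.
Actual plus statutory damages: $83,730 + $30,420 = $114,150
Attorney fees: 30% of $114,150 = $34,245
Total before cap: $114,150 + $34,245 = $148,395
Cap at $310,350: $148,395 is within the cap, no reduction.

Total recovery: $148,395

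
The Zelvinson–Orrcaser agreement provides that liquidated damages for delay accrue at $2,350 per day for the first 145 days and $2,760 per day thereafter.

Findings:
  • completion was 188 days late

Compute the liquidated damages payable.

$459,430

First 145 days: 145 × $2,350 = $340,750
Remaining days: (188 − 145) × $2,760 = $118,680
Accrued per-day damages: $340,750 + $118,680 = $459,430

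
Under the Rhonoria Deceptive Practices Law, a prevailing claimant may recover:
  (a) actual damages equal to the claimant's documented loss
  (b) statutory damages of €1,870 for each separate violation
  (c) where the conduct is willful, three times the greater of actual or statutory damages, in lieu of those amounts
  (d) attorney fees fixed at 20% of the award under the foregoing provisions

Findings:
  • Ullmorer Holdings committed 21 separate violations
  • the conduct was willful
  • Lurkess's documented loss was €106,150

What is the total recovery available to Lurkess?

€382,140

Statutory damages: 21 × €1,870 = €39,270
Greater of actual damages (€106,150) or statutory damages (€39,270): €106,150
Trebled: 3 × €106,150 = €318,450
Attorney fees: 20% of €318,450 = €63,690
Total recovery: €318,450 + €63,690 = €382,140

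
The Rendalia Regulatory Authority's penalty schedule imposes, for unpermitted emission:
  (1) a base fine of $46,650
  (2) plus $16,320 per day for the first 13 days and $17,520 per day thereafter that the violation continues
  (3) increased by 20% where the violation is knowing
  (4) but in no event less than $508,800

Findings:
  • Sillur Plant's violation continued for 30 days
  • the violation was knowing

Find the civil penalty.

First 13 days: 13 × $16,320 = $212,160
Remaining days: (30 − 13) × $17,520 = $297,840
Per-day component: $212,160 + $297,840 = $510,000
Base plus per-day: $46,650 + $510,000 = $556,650
Enhancement: 20% of $556,650 = $111,330
Enhanced fine: $556,650 + $111,330 = $667,980
Minimum $508,800: $667,980 meets the minimum, no increase.

$667,980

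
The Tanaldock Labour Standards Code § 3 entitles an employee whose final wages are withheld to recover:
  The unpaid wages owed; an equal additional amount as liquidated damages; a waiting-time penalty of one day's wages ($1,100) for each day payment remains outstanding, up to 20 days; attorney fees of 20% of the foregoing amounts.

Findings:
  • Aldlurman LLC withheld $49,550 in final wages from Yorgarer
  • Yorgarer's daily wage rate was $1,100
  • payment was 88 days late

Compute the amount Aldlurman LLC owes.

$145,320

Liquidated damages (equal amount): $49,550
Penalty days: min(88, 20) = 20
Waiting-time penalty: 20 × $1,100 = $22,000
Subtotal: $49,550 + $49,550 + $22,000 = $121,100
Attorney fees: 20% of $121,100 = $24,220
Total award: $121,100 + $24,220 = $145,320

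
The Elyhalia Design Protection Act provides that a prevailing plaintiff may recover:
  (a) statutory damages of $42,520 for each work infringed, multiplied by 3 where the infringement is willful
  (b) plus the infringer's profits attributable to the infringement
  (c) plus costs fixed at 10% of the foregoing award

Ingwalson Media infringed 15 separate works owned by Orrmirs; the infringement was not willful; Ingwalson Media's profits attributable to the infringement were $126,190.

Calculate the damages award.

$840,389

Statutory damages: 15 × $42,520 = $637,800
Infringement not willful: no ×3 enhancement.
Combined award: $637,800 + $126,190 = $763,990
Costs: 10% of $763,990 = $76,399
Award plus costs: $763,990 + $76,399 = $840,389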